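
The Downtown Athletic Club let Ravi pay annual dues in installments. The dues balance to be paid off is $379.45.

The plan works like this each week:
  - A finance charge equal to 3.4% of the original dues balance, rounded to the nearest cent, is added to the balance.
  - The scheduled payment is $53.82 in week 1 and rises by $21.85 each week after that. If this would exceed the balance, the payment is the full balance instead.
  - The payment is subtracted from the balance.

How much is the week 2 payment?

Week 1: opening $379.45; interest $12.90 → $392.35; payment $53.82; balance $338.53
Week 2: opening $338.53; interest $12.90 → $351.43; payment $75.67; balance $275.76

$75.67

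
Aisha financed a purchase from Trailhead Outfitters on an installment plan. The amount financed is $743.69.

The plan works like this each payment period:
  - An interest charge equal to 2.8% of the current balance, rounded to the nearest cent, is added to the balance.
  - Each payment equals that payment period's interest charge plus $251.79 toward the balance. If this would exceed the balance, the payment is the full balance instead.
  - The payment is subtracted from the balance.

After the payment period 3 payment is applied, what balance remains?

$0.00

# | Opening | Interest | Payment | End bal
1 | $743.69 | $20.82 | $272.61 | $491.90
2 | $491.90 | $13.77 | $265.56 | $240.11
3 | $240.11 | $6.72 | $246.83 | $0.00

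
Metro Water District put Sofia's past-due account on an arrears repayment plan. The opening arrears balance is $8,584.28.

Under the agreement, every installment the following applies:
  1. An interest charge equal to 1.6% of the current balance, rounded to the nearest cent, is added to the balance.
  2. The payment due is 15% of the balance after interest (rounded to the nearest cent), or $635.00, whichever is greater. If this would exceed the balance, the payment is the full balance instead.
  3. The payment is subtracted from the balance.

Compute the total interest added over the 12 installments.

Installment 1: opening $8,584.28; interest $137.35 → $8,721.63; payment $1,308.24; balance $7,413.39
Installment 2: opening $7,413.39; interest $118.61 → $7,532.00; payment $1,129.80; balance $6,402.20
Installment 3: opening $6,402.20; interest $102.44 → $6,504.64; payment $975.70; balance $5,528.94
Installment 4: opening $5,528.94; interest $88.46 → $5,617.40; payment $842.61; balance $4,774.79
Installment 5: opening $4,774.79; interest $76.40 → $4,851.19; payment $727.68; balance $4,123.51
Installment 6: opening $4,123.51; interest $65.98 → $4,189.49; payment $635.00; balance $3,554.49
Installment 7: opening $3,554.49; interest $56.87 → $3,611.36; payment $635.00; balance $2,976.36
Installment 8: opening $2,976.36; interest $47.62 → $3,023.98; payment $635.00; balance $2,388.98
Installment 9: opening $2,388.98; interest $38.22 → $2,427.20; payment $635.00; balance $1,792.20
Installment 10: opening $1,792.20; interest $28.68 → $1,820.88; payment $635.00; balance $1,185.88
Installment 11: opening $1,185.88; interest $18.97 → $1,204.85; payment $635.00; balance $569.85
Installment 12: opening $569.85; interest $9.12 → $578.97; payment $578.97; balance $0.00
Total interest: $137.35 + $118.61 + $102.44 + $88.46 + $76.40 + $65.98 + $56.87 + $47.62 + $38.22 + $28.68 + $18.97 + $9.12 = $788.72

$788.72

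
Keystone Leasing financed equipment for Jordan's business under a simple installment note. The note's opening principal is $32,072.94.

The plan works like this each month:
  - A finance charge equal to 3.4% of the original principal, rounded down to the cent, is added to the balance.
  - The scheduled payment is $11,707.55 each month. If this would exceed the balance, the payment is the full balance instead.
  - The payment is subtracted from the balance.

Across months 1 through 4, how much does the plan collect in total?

$36,434.82

Month 1: $32,072.94 +$1,090.47 interest = $33,163.41; pay $11,707.55 → $21,455.86
Month 2: $21,455.86 +$1,090.47 interest = $22,546.33; pay $11,707.55 → $10,838.78
Month 3: $10,838.78 +$1,090.47 interest = $11,929.25; pay $11,707.55 → $221.70
Month 4: $221.70 +$1,090.47 interest = $1,312.17; pay $1,312.17 → $0.00
Total paid: $36,434.82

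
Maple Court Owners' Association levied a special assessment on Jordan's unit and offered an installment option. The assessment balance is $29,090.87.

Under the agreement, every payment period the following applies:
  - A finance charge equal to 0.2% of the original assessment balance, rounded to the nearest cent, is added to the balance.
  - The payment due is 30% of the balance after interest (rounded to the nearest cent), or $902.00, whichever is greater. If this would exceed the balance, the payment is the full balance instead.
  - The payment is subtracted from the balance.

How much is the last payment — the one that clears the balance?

$890.87

Payment period 1: $29,090.87 +$58.18 interest = $29,149.05; pay $8,744.72 → $20,404.33
Payment period 2: $20,404.33 +$58.18 interest = $20,462.51; pay $6,138.75 → $14,323.76
Payment period 3: $14,323.76 +$58.18 interest = $14,381.94; pay $4,314.58 → $10,067.36
Payment period 4: $10,067.36 +$58.18 interest = $10,125.54; pay $3,037.66 → $7,087.88
Payment period 5: $7,087.88 +$58.18 interest = $7,146.06; pay $2,143.82 → $5,002.24
Payment period 6: $5,002.24 +$58.18 interest = $5,060.42; pay $1,518.13 → $3,542.29
Payment period 7: $3,542.29 +$58.18 interest = $3,600.47; pay $1,080.14 → $2,520.33
Payment period 8: $2,520.33 +$58.18 interest = $2,578.51; pay $902.00 → $1,676.51
Payment period 9: $1,676.51 +$58.18 interest = $1,734.69; pay $902.00 → $832.69
Payment period 10: $832.69 +$58.18 interest = $890.87; pay $890.87 → $0.00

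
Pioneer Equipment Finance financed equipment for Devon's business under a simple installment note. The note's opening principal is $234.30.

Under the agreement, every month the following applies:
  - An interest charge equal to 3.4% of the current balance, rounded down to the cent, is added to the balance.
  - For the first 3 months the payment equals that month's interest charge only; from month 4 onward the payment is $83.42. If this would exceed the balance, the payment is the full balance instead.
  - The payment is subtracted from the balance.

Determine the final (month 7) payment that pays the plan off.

$0.14

Month 1: $234.30 +$7.96 interest = $242.26; pay $7.96 → $234.30
Month 2: $234.30 +$7.96 interest = $242.26; pay $7.96 → $234.30
Month 3: $234.30 +$7.96 interest = $242.26; pay $7.96 → $234.30
Month 4: $234.30 +$7.96 interest = $242.26; pay $83.42 → $158.84
Month 5: $158.84 +$5.40 interest = $164.24; pay $83.42 → $80.82
Month 6: $80.82 +$2.74 interest = $83.56; pay $83.42 → $0.14
Month 7: $0.14 +$0.00 interest = $0.14; pay $0.14 → $0.00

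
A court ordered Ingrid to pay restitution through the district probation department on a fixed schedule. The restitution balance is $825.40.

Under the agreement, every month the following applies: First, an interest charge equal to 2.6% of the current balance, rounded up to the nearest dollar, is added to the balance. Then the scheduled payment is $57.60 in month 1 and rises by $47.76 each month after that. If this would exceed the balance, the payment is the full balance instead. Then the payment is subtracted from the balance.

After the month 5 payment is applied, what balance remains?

Month 1: opening $825.40; interest $22.00 → $847.40; payment $57.60; balance $789.80
Month 2: opening $789.80; interest $21.00 → $810.80; payment $105.36; balance $705.44
Month 3: opening $705.44; interest $19.00 → $724.44; payment $153.12; balance $571.32
Month 4: opening $571.32; interest $15.00 → $586.32; payment $200.88; balance $385.44
Month 5: opening $385.44; interest $11.00 → $396.44; payment $248.64; balance $147.80

$147.80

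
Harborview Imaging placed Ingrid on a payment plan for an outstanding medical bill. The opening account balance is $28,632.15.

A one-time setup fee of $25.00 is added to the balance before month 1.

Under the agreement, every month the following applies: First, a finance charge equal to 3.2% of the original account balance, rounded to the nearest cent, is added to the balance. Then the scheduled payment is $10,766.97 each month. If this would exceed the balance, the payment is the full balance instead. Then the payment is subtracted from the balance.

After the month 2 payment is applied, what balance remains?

Month 1: opening $28,657.15; interest $916.23 → $29,573.38; payment $10,766.97; balance $18,806.41
Month 2: opening $18,806.41; interest $916.23 → $19,722.64; payment $10,766.97; balance $8,955.67

$8,955.67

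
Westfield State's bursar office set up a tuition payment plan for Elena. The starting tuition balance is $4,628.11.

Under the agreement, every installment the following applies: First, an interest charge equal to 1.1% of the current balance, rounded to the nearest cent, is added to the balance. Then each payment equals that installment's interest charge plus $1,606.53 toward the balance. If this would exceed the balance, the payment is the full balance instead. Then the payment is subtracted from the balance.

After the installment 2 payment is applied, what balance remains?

$1,415.05

Installment 1: $4,628.11 +$50.91 interest = $4,679.02; pay $1,657.44 → $3,021.58
Installment 2: $3,021.58 +$33.24 interest = $3,054.82; pay $1,639.77 → $1,415.05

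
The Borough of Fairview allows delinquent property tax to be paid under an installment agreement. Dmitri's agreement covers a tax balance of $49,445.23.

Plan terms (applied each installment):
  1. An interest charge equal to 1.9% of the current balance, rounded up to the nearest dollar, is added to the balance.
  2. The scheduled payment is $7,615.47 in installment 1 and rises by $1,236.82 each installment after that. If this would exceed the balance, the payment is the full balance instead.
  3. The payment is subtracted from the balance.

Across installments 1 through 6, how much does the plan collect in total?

# | Opening | Interest | Payment | End bal
1 | $49,445.23 | $940.00 | $7,615.47 | $42,769.76
2 | $42,769.76 | $813.00 | $8,852.29 | $34,730.47
3 | $34,730.47 | $660.00 | $10,089.11 | $25,301.36
4 | $25,301.36 | $481.00 | $11,325.93 | $14,456.43
5 | $14,456.43 | $275.00 | $12,562.75 | $2,168.68
6 | $2,168.68 | $42.00 | $2,210.68 | $0.00
Total paid: $52,656.23

$52,656.23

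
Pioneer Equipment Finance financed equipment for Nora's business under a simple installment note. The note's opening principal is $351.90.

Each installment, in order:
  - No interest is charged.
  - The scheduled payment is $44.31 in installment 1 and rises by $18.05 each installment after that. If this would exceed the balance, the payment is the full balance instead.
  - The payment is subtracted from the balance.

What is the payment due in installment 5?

$66.36

Installment 1: opening $351.90; payment $44.31; balance $307.59
Installment 2: opening $307.59; payment $62.36; balance $245.23
Installment 3: opening $245.23; payment $80.41; balance $164.82
Installment 4: opening $164.82; payment $98.46; balance $66.36
Installment 5: opening $66.36; payment $66.36; balance $0.00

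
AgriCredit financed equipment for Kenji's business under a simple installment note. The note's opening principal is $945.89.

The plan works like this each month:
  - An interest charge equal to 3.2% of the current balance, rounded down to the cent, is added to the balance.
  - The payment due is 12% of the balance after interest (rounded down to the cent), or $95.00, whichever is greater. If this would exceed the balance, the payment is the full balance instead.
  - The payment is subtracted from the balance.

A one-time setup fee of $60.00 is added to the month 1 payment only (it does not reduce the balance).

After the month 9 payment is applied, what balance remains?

Month 1: opening $945.89; interest $30.26 → $976.15; payment $117.13 (+ $60.00 fee); balance $859.02
Month 2: opening $859.02; interest $27.48 → $886.50; payment $106.38; balance $780.12
Month 3: opening $780.12; interest $24.96 → $805.08; payment $96.60; balance $708.48
Month 4: opening $708.48; interest $22.67 → $731.15; payment $95.00; balance $636.15
Month 5: opening $636.15; interest $20.35 → $656.50; payment $95.00; balance $561.50
Month 6: opening $561.50; interest $17.96 → $579.46; payment $95.00; balance $484.46
Month 7: opening $484.46; interest $15.50 → $499.96; payment $95.00; balance $404.96
Month 8: opening $404.96; interest $12.95 → $417.91; payment $95.00; balance $322.91
Month 9: opening $322.91; interest $10.33 → $333.24; payment $95.00; balance $238.24

$238.24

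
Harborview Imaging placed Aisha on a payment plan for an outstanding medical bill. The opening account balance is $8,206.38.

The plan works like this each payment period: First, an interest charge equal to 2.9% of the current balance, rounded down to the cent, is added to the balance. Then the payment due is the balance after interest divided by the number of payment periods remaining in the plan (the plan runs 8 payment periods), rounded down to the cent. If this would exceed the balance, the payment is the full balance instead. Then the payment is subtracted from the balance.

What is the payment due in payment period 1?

Payment period 1: opening $8,206.38; interest $237.98 → $8,444.36; payment $1,055.54; balance $7,388.82

$1,055.54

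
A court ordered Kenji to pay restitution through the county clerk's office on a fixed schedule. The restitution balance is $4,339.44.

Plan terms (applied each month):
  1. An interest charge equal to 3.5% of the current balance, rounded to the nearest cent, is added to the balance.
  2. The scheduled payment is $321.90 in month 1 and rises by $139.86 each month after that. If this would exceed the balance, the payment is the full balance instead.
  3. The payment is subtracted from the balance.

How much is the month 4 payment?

$741.48

Month 1: opening $4,339.44; interest $151.88 → $4,491.32; payment $321.90; balance $4,169.42
Month 2: opening $4,169.42; interest $145.93 → $4,315.35; payment $461.76; balance $3,853.59
Month 3: opening $3,853.59; interest $134.88 → $3,988.47; payment $601.62; balance $3,386.85
Month 4: opening $3,386.85; interest $118.54 → $3,505.39; payment $741.48; balance $2,763.91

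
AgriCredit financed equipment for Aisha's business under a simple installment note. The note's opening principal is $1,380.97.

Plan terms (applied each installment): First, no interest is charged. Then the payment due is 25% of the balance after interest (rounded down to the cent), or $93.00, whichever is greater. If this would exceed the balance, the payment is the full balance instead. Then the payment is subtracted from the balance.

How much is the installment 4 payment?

$145.65

Installment 1: $1,380.97 − $345.24 → $1,035.73
Installment 2: $1,035.73 − $258.93 → $776.80
Installment 3: $776.80 − $194.20 → $582.60
Installment 4: $582.60 − $145.65 → $436.95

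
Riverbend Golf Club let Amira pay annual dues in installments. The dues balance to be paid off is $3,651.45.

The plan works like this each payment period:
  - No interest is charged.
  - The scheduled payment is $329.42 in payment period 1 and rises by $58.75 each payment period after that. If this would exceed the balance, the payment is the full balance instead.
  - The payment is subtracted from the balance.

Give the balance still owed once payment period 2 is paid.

Payment period 1: opening $3,651.45; payment $329.42; balance $3,322.03
Payment period 2: opening $3,322.03; payment $388.17; balance $2,933.86

$2,933.86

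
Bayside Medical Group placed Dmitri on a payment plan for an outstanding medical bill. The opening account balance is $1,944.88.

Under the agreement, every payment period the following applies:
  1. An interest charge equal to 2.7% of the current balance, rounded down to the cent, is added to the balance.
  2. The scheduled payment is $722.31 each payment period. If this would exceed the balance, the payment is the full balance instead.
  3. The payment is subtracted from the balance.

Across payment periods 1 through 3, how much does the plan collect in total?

$2,047.66

Payment period 1: $1,944.88 +$52.51 interest = $1,997.39; pay $722.31 → $1,275.08
Payment period 2: $1,275.08 +$34.42 interest = $1,309.50; pay $722.31 → $587.19
Payment period 3: $587.19 +$15.85 interest = $603.04; pay $603.04 → $0.00
Total paid: $2,047.66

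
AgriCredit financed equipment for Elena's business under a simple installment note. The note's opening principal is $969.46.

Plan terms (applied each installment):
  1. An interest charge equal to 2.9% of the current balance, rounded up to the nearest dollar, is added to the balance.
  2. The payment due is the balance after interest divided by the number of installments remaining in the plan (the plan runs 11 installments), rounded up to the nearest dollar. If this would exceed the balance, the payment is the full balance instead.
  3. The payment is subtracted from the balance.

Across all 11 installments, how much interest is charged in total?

$193.00

Installment 1: $969.46 +$29.00 interest = $998.46; pay $91.00 → $907.46
Installment 2: $907.46 +$27.00 interest = $934.46; pay $94.00 → $840.46
Installment 3: $840.46 +$25.00 interest = $865.46; pay $97.00 → $768.46
Installment 4: $768.46 +$23.00 interest = $791.46; pay $99.00 → $692.46
Installment 5: $692.46 +$21.00 interest = $713.46; pay $102.00 → $611.46
Installment 6: $611.46 +$18.00 interest = $629.46; pay $105.00 → $524.46
Installment 7: $524.46 +$16.00 interest = $540.46; pay $109.00 → $431.46
Installment 8: $431.46 +$13.00 interest = $444.46; pay $112.00 → $332.46
Installment 9: $332.46 +$10.00 interest = $342.46; pay $115.00 → $227.46
Installment 10: $227.46 +$7.00 interest = $234.46; pay $118.00 → $116.46
Installment 11: $116.46 +$4.00 interest = $120.46; pay $120.46 → $0.00
Total interest: $29.00 + $27.00 + $25.00 + $23.00 + $21.00 + $18.00 + $16.00 + $13.00 + $10.00 + $7.00 + $4.00 = $193.00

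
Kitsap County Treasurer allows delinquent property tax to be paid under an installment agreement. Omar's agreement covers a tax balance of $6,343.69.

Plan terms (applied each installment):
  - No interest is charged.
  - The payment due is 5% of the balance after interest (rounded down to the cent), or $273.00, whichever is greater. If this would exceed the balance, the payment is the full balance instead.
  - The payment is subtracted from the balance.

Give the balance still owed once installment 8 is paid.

$4,073.94

Installment 1: $6,343.69 − $317.18 → $6,026.51
Installment 2: $6,026.51 − $301.32 → $5,725.19
Installment 3: $5,725.19 − $286.25 → $5,438.94
Installment 4: $5,438.94 − $273.00 → $5,165.94
Installment 5: $5,165.94 − $273.00 → $4,892.94
Installment 6: $4,892.94 − $273.00 → $4,619.94
Installment 7: $4,619.94 − $273.00 → $4,346.94
Installment 8: $4,346.94 − $273.00 → $4,073.94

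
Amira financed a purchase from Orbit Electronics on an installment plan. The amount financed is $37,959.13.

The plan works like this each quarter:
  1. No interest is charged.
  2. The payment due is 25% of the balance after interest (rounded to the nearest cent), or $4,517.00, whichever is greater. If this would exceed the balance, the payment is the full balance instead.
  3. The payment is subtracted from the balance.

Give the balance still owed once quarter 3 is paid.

$16,014.01

Quarter 1: opening $37,959.13; payment $9,489.78; balance $28,469.35
Quarter 2: opening $28,469.35; payment $7,117.34; balance $21,352.01
Quarter 3: opening $21,352.01; payment $5,338.00; balance $16,014.01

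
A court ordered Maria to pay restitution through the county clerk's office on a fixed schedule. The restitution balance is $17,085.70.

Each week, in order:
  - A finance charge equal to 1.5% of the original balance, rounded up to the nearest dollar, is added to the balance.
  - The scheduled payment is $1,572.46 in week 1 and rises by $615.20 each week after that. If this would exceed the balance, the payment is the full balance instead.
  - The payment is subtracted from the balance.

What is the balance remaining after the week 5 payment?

# | Opening | Interest | Payment | End bal
1 | $17,085.70 | $257.00 | $1,572.46 | $15,770.24
2 | $15,770.24 | $257.00 | $2,187.66 | $13,839.58
3 | $13,839.58 | $257.00 | $2,802.86 | $11,293.72
4 | $11,293.72 | $257.00 | $3,418.06 | $8,132.66
5 | $8,132.66 | $257.00 | $4,033.26 | $4,356.40

$4,356.40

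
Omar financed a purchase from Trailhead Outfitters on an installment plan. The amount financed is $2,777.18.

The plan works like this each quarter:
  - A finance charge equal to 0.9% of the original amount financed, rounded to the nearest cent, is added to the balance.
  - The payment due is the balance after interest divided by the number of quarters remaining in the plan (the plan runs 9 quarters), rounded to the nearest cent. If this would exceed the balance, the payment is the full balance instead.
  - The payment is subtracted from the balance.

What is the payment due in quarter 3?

$318.05

# | Opening | Interest | Payment | End bal
1 | $2,777.18 | $24.99 | $311.35 | $2,490.82
2 | $2,490.82 | $24.99 | $314.48 | $2,201.33
3 | $2,201.33 | $24.99 | $318.05 | $1,908.27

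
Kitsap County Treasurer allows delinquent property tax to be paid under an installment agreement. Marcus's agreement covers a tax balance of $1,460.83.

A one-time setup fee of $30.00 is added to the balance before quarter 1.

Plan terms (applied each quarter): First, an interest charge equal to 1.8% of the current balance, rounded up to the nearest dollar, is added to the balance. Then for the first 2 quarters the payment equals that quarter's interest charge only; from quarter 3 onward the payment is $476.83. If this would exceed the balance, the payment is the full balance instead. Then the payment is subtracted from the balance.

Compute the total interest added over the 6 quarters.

Quarter 1: opening $1,490.83; interest $27.00 → $1,517.83; payment $27.00; balance $1,490.83
Quarter 2: opening $1,490.83; interest $27.00 → $1,517.83; payment $27.00; balance $1,490.83
Quarter 3: opening $1,490.83; interest $27.00 → $1,517.83; payment $476.83; balance $1,041.00
Quarter 4: opening $1,041.00; interest $19.00 → $1,060.00; payment $476.83; balance $583.17
Quarter 5: opening $583.17; interest $11.00 → $594.17; payment $476.83; balance $117.34
Quarter 6: opening $117.34; interest $3.00 → $120.34; payment $120.34; balance $0.00
Total interest: $27.00 + $27.00 + $27.00 + $19.00 + $11.00 + $3.00 = $114.00

$114.00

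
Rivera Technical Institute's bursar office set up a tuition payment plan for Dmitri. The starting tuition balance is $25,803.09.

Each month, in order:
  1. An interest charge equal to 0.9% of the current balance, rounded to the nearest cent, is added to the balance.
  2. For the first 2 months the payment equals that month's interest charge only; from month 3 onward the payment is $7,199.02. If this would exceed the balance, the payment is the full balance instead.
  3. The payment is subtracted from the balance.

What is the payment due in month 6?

Month 1: opening $25,803.09; interest $232.23 → $26,035.32; payment $232.23; balance $25,803.09
Month 2: opening $25,803.09; interest $232.23 → $26,035.32; payment $232.23; balance $25,803.09
Month 3: opening $25,803.09; interest $232.23 → $26,035.32; payment $7,199.02; balance $18,836.30
Month 4: opening $18,836.30; interest $169.53 → $19,005.83; payment $7,199.02; balance $11,806.81
Month 5: opening $11,806.81; interest $106.26 → $11,913.07; payment $7,199.02; balance $4,714.05
Month 6: opening $4,714.05; interest $42.43 → $4,756.48; payment $4,756.48; balance $0.00

$4,756.48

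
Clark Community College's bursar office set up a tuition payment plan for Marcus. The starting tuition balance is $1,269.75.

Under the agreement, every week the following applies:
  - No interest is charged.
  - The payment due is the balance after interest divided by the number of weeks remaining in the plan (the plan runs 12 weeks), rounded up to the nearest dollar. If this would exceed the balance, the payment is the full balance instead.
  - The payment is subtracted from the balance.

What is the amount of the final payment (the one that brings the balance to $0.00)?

# | Opening | Payment | End bal
1 | $1,269.75 | $106.00 | $1,163.75
2 | $1,163.75 | $106.00 | $1,057.75
3 | $1,057.75 | $106.00 | $951.75
4 | $951.75 | $106.00 | $845.75
5 | $845.75 | $106.00 | $739.75
6 | $739.75 | $106.00 | $633.75
7 | $633.75 | $106.00 | $527.75
8 | $527.75 | $106.00 | $421.75
9 | $421.75 | $106.00 | $315.75
10 | $315.75 | $106.00 | $209.75
11 | $209.75 | $105.00 | $104.75
12 | $104.75 | $104.75 | $0.00

$104.75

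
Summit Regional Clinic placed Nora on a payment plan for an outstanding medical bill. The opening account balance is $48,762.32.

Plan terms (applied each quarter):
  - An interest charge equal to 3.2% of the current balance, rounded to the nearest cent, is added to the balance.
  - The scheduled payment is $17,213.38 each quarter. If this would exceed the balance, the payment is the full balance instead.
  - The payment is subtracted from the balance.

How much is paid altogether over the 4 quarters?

Quarter 1: opening $48,762.32; interest $1,560.39 → $50,322.71; payment $17,213.38; balance $33,109.33
Quarter 2: opening $33,109.33; interest $1,059.50 → $34,168.83; payment $17,213.38; balance $16,955.45
Quarter 3: opening $16,955.45; interest $542.57 → $17,498.02; payment $17,213.38; balance $284.64
Quarter 4: opening $284.64; interest $9.11 → $293.75; payment $293.75; balance $0.00
Total paid: $51,933.89

$51,933.89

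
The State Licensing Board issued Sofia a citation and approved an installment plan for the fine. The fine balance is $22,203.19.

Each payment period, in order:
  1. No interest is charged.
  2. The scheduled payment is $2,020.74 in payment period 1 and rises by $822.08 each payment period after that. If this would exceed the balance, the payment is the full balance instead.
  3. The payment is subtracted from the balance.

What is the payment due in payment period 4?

$4,486.98

Payment period 1: $22,203.19 − $2,020.74 → $20,182.45
Payment period 2: $20,182.45 − $2,842.82 → $17,339.63
Payment period 3: $17,339.63 − $3,664.90 → $13,674.73
Payment period 4: $13,674.73 − $4,486.98 → $9,187.75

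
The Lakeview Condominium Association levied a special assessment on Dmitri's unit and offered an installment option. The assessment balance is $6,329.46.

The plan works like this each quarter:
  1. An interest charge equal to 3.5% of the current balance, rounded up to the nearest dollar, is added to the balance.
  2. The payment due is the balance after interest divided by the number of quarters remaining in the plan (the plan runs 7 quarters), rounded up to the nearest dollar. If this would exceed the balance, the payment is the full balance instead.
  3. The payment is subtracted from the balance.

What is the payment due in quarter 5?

# | Opening | Interest | Payment | End bal
1 | $6,329.46 | $222.00 | $936.00 | $5,615.46
2 | $5,615.46 | $197.00 | $969.00 | $4,843.46
3 | $4,843.46 | $170.00 | $1,003.00 | $4,010.46
4 | $4,010.46 | $141.00 | $1,038.00 | $3,113.46
5 | $3,113.46 | $109.00 | $1,075.00 | $2,147.46

$1,075.00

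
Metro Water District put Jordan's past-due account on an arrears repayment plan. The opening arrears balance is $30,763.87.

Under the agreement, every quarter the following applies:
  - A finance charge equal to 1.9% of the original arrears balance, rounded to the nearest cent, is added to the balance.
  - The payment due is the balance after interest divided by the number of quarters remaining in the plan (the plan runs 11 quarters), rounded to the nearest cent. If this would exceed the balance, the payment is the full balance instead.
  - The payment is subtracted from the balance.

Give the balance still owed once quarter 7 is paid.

$13,376.54

Quarter 1: opening $30,763.87; interest $584.51 → $31,348.38; payment $2,849.85; balance $28,498.53
Quarter 2: opening $28,498.53; interest $584.51 → $29,083.04; payment $2,908.30; balance $26,174.74
Quarter 3: opening $26,174.74; interest $584.51 → $26,759.25; payment $2,973.25; balance $23,786.00
Quarter 4: opening $23,786.00; interest $584.51 → $24,370.51; payment $3,046.31; balance $21,324.20
Quarter 5: opening $21,324.20; interest $584.51 → $21,908.71; payment $3,129.82; balance $18,778.89
Quarter 6: opening $18,778.89; interest $584.51 → $19,363.40; payment $3,227.23; balance $16,136.17
Quarter 7: opening $16,136.17; interest $584.51 → $16,720.68; payment $3,344.14; balance $13,376.54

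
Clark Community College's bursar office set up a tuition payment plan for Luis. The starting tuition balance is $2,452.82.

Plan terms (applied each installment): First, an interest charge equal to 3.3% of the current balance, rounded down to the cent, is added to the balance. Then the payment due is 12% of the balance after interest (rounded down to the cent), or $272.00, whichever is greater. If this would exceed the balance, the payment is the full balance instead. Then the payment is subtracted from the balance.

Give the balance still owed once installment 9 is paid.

$440.85

Installment 1: opening $2,452.82; interest $80.94 → $2,533.76; payment $304.05; balance $2,229.71
Installment 2: opening $2,229.71; interest $73.58 → $2,303.29; payment $276.39; balance $2,026.90
Installment 3: opening $2,026.90; interest $66.88 → $2,093.78; payment $272.00; balance $1,821.78
Installment 4: opening $1,821.78; interest $60.11 → $1,881.89; payment $272.00; balance $1,609.89
Installment 5: opening $1,609.89; interest $53.12 → $1,663.01; payment $272.00; balance $1,391.01
Installment 6: opening $1,391.01; interest $45.90 → $1,436.91; payment $272.00; balance $1,164.91
Installment 7: opening $1,164.91; interest $38.44 → $1,203.35; payment $272.00; balance $931.35
Installment 8: opening $931.35; interest $30.73 → $962.08; payment $272.00; balance $690.08
Installment 9: opening $690.08; interest $22.77 → $712.85; payment $272.00; balance $440.85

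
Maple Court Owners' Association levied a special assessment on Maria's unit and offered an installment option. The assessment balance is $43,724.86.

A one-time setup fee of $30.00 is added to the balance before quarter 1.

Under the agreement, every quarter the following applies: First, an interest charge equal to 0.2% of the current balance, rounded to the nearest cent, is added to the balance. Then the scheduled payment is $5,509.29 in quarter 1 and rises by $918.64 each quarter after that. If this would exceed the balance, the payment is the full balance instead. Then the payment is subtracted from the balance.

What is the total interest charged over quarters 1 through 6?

$325.18

Quarter 1: opening $43,754.86; interest $87.51 → $43,842.37; payment $5,509.29; balance $38,333.08
Quarter 2: opening $38,333.08; interest $76.67 → $38,409.75; payment $6,427.93; balance $31,981.82
Quarter 3: opening $31,981.82; interest $63.96 → $32,045.78; payment $7,346.57; balance $24,699.21
Quarter 4: opening $24,699.21; interest $49.40 → $24,748.61; payment $8,265.21; balance $16,483.40
Quarter 5: opening $16,483.40; interest $32.97 → $16,516.37; payment $9,183.85; balance $7,332.52
Quarter 6: opening $7,332.52; interest $14.67 → $7,347.19; payment $7,347.19; balance $0.00
Total interest: $87.51 + $76.67 + $63.96 + $49.40 + $32.97 + $14.67 = $325.18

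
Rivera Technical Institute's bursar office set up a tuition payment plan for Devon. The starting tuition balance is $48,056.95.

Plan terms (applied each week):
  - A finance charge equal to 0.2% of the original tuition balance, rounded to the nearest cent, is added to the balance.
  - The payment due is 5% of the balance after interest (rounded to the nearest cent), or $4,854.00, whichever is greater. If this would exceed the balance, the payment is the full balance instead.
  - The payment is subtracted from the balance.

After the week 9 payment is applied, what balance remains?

$5,235.94

# | Opening | Interest | Payment | End bal
1 | $48,056.95 | $96.11 | $4,854.00 | $43,299.06
2 | $43,299.06 | $96.11 | $4,854.00 | $38,541.17
3 | $38,541.17 | $96.11 | $4,854.00 | $33,783.28
4 | $33,783.28 | $96.11 | $4,854.00 | $29,025.39
5 | $29,025.39 | $96.11 | $4,854.00 | $24,267.50
6 | $24,267.50 | $96.11 | $4,854.00 | $19,509.61
7 | $19,509.61 | $96.11 | $4,854.00 | $14,751.72
8 | $14,751.72 | $96.11 | $4,854.00 | $9,993.83
9 | $9,993.83 | $96.11 | $4,854.00 | $5,235.94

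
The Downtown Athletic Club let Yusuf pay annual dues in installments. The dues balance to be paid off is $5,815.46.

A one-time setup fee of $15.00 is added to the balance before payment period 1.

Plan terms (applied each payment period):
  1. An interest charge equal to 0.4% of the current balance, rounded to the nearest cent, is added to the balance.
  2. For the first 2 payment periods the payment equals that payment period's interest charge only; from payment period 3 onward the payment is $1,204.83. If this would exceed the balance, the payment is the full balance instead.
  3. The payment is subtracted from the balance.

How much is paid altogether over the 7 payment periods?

# | Opening | Interest | Payment | End bal
1 | $5,830.46 | $23.32 | $23.32 | $5,830.46
2 | $5,830.46 | $23.32 | $23.32 | $5,830.46
3 | $5,830.46 | $23.32 | $1,204.83 | $4,648.95
4 | $4,648.95 | $18.60 | $1,204.83 | $3,462.72
5 | $3,462.72 | $13.85 | $1,204.83 | $2,271.74
6 | $2,271.74 | $9.09 | $1,204.83 | $1,076.00
7 | $1,076.00 | $4.30 | $1,080.30 | $0.00
Total paid: $5,946.26

$5,946.26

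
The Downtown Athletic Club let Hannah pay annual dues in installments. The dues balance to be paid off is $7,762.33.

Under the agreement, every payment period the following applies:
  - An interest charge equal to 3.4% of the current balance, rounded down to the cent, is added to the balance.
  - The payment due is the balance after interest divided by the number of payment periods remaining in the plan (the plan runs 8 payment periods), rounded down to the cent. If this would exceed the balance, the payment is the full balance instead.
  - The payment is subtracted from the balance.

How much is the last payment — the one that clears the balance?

# | Opening | Interest | Payment | End bal
1 | $7,762.33 | $263.91 | $1,003.28 | $7,022.96
2 | $7,022.96 | $238.78 | $1,037.39 | $6,224.35
3 | $6,224.35 | $211.62 | $1,072.66 | $5,363.31
4 | $5,363.31 | $182.35 | $1,109.13 | $4,436.53
5 | $4,436.53 | $150.84 | $1,146.84 | $3,440.53
6 | $3,440.53 | $116.97 | $1,185.83 | $2,371.67
7 | $2,371.67 | $80.63 | $1,226.15 | $1,226.15
8 | $1,226.15 | $41.68 | $1,267.83 | $0.00

$1,267.83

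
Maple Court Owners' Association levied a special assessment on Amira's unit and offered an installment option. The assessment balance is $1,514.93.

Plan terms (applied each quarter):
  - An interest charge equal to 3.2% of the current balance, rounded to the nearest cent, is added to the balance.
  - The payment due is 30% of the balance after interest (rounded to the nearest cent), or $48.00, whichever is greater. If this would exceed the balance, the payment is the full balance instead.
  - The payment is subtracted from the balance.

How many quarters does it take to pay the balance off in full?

11

# | Opening | Interest | Payment | End bal
1 | $1,514.93 | $48.48 | $469.02 | $1,094.39
2 | $1,094.39 | $35.02 | $338.82 | $790.59
3 | $790.59 | $25.30 | $244.77 | $571.12
4 | $571.12 | $18.28 | $176.82 | $412.58
5 | $412.58 | $13.20 | $127.73 | $298.05
6 | $298.05 | $9.54 | $92.28 | $215.31
7 | $215.31 | $6.89 | $66.66 | $155.54
8 | $155.54 | $4.98 | $48.16 | $112.36
9 | $112.36 | $3.60 | $48.00 | $67.96
10 | $67.96 | $2.17 | $48.00 | $22.13
11 | $22.13 | $0.71 | $22.84 | $0.00
Balance reaches $0.00 in quarter 11.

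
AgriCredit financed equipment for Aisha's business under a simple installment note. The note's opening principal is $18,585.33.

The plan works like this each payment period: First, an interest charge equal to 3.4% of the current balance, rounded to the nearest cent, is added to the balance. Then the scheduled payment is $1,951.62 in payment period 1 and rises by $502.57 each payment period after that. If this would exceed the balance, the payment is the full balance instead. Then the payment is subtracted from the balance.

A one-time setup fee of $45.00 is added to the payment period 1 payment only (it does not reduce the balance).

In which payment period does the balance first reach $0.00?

Payment period 1: opening $18,585.33; interest $631.90 → $19,217.23; payment $1,951.62 (+ $45.00 fee); balance $17,265.61
Payment period 2: opening $17,265.61; interest $587.03 → $17,852.64; payment $2,454.19; balance $15,398.45
Payment period 3: opening $15,398.45; interest $523.55 → $15,922.00; payment $2,956.76; balance $12,965.24
Payment period 4: opening $12,965.24; interest $440.82 → $13,406.06; payment $3,459.33; balance $9,946.73
Payment period 5: opening $9,946.73; interest $338.19 → $10,284.92; payment $3,961.90; balance $6,323.02
Payment period 6: opening $6,323.02; interest $214.98 → $6,538.00; payment $4,464.47; balance $2,073.53
Payment period 7: opening $2,073.53; interest $70.50 → $2,144.03; payment $2,144.03; balance $0.00
Balance reaches $0.00 in payment period 7.

7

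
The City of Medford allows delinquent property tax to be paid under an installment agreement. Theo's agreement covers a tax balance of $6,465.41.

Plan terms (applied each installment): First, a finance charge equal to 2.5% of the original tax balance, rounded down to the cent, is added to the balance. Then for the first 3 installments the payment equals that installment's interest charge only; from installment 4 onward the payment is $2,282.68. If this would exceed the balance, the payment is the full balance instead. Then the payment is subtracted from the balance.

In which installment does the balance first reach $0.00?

7

Installment 1: $6,465.41 +$161.63 interest = $6,627.04; pay $161.63 → $6,465.41
Installment 2: $6,465.41 +$161.63 interest = $6,627.04; pay $161.63 → $6,465.41
Installment 3: $6,465.41 +$161.63 interest = $6,627.04; pay $161.63 → $6,465.41
Installment 4: $6,465.41 +$161.63 interest = $6,627.04; pay $2,282.68 → $4,344.36
Installment 5: $4,344.36 +$161.63 interest = $4,505.99; pay $2,282.68 → $2,223.31
Installment 6: $2,223.31 +$161.63 interest = $2,384.94; pay $2,282.68 → $102.26
Installment 7: $102.26 +$161.63 interest = $263.89; pay $263.89 → $0.00
Balance reaches $0.00 in installment 7.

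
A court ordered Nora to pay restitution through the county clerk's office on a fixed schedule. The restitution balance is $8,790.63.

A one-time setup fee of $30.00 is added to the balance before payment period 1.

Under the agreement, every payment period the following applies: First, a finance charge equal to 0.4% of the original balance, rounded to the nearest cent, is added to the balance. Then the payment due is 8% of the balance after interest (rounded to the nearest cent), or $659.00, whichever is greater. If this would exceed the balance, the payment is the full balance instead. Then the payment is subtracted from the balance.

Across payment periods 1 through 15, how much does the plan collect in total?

$9,348.03

Payment period 1: opening $8,820.63; interest $35.16 → $8,855.79; payment $708.46; balance $8,147.33
Payment period 2: opening $8,147.33; interest $35.16 → $8,182.49; payment $659.00; balance $7,523.49
Payment period 3: opening $7,523.49; interest $35.16 → $7,558.65; payment $659.00; balance $6,899.65
Payment period 4: opening $6,899.65; interest $35.16 → $6,934.81; payment $659.00; balance $6,275.81
Payment period 5: opening $6,275.81; interest $35.16 → $6,310.97; payment $659.00; balance $5,651.97
Payment period 6: opening $5,651.97; interest $35.16 → $5,687.13; payment $659.00; balance $5,028.13
Payment period 7: opening $5,028.13; interest $35.16 → $5,063.29; payment $659.00; balance $4,404.29
Payment period 8: opening $4,404.29; interest $35.16 → $4,439.45; payment $659.00; balance $3,780.45
Payment period 9: opening $3,780.45; interest $35.16 → $3,815.61; payment $659.00; balance $3,156.61
Payment period 10: opening $3,156.61; interest $35.16 → $3,191.77; payment $659.00; balance $2,532.77
Payment period 11: opening $2,532.77; interest $35.16 → $2,567.93; payment $659.00; balance $1,908.93
Payment period 12: opening $1,908.93; interest $35.16 → $1,944.09; payment $659.00; balance $1,285.09
Payment period 13: opening $1,285.09; interest $35.16 → $1,320.25; payment $659.00; balance $661.25
Payment period 14: opening $661.25; interest $35.16 → $696.41; payment $659.00; balance $37.41
Payment period 15: opening $37.41; interest $35.16 → $72.57; payment $72.57; balance $0.00
Total paid: $9,348.03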